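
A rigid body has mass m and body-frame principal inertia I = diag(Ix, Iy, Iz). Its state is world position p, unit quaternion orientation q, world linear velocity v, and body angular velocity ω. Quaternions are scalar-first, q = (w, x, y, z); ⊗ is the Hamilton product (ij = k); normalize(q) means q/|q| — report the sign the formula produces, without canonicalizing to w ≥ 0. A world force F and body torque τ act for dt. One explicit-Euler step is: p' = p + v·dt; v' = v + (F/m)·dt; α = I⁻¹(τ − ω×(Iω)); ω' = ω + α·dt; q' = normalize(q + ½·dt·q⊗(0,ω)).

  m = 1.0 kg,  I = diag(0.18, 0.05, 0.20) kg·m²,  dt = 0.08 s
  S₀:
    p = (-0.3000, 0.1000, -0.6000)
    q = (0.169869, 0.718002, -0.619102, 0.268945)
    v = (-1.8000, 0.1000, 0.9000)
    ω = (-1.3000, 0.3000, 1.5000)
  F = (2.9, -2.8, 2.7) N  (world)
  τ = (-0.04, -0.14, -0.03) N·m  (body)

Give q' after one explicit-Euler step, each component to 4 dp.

q' = (0.1979, 0.6666, -0.6720, 0.2547)

Hamilton product q⊗(0,ω) = (0.7157157, -1.2301662, -1.3756708, -0.3346285)
q + ½dt·q⊗(0,ω), renormalized = (0.1979, 0.6666, -0.6720, 0.2547)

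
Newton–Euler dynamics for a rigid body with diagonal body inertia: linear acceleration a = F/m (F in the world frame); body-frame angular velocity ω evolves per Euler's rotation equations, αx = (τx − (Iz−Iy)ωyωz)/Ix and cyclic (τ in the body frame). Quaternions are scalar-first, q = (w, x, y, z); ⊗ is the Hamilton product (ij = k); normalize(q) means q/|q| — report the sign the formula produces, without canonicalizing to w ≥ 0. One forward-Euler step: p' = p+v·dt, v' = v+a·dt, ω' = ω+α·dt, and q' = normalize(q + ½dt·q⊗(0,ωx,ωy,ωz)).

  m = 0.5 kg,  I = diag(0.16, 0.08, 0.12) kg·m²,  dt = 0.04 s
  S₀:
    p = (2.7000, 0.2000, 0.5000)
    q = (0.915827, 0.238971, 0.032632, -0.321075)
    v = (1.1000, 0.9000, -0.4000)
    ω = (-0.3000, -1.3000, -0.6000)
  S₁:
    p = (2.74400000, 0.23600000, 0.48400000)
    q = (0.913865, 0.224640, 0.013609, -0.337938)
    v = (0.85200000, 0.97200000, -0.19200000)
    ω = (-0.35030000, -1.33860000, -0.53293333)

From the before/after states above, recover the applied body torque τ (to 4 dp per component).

rate change Δω = (-0.05030000, -0.03860000, 0.06706667)
applied torque τ = (-0.1700, -0.0700, 0.1700)

τ = (-0.1700, -0.0700, 0.1700)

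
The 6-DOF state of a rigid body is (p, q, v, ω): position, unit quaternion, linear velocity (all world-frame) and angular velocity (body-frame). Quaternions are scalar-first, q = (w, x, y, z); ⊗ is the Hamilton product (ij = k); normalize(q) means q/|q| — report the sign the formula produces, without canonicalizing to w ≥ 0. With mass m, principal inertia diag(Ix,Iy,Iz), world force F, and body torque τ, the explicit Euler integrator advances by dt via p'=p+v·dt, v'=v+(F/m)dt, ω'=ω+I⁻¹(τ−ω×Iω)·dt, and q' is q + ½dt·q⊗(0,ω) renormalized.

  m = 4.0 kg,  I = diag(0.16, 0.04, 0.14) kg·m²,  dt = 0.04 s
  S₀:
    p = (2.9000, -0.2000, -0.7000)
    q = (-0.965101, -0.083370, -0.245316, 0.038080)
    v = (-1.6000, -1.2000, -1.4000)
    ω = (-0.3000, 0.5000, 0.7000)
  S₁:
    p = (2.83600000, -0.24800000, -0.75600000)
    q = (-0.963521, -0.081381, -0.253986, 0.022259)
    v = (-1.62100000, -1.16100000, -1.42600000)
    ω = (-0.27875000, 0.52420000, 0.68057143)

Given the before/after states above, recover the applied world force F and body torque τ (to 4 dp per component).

F = (-2.1000, 3.9000, -2.6000)
τ = (0.1200, 0.0200, -0.0500)

Δω = ω₁−ω₀ = (0.02125000, 0.02420000, -0.01942857)
gyro term ω₀×Iω₀ = (0.0350, -0.0042, 0.0180)
I·α + gyro = (0.1200, 0.0200, -0.0500)
velocity change Δv = (-0.02100000, 0.03900000, -0.02600000)
F = m·Δv/dt = (-2.1000, 3.9000, -2.6000)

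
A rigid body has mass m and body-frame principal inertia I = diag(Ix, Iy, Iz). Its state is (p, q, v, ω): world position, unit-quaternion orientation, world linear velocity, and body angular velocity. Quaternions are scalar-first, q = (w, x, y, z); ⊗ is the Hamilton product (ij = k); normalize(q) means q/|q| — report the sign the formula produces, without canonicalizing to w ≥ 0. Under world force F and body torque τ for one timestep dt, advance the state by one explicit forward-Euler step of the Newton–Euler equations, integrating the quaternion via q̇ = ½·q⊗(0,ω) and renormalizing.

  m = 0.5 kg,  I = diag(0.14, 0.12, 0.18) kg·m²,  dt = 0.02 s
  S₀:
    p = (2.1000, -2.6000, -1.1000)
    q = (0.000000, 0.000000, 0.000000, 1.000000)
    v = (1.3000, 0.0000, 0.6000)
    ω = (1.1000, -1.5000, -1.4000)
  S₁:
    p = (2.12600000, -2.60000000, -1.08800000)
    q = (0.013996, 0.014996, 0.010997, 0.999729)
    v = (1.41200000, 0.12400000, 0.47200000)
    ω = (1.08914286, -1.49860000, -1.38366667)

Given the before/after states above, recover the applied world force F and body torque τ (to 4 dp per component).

velocity change Δv = (0.11200000, 0.12400000, -0.12800000)
applied force F = (2.8000, 3.1000, -3.2000)
Δω = ω₁−ω₀ = (-0.01085714, 0.00140000, 0.01633333)
ω₀×(Iω₀) = (0.1260, 0.0616, 0.0330)
τ = I·(Δω/dt) + ω₀×(Iω₀) = (0.0500, 0.0700, 0.1800)

F = (2.8000, 3.1000, -3.2000)
τ = (0.0500, 0.0700, 0.1800)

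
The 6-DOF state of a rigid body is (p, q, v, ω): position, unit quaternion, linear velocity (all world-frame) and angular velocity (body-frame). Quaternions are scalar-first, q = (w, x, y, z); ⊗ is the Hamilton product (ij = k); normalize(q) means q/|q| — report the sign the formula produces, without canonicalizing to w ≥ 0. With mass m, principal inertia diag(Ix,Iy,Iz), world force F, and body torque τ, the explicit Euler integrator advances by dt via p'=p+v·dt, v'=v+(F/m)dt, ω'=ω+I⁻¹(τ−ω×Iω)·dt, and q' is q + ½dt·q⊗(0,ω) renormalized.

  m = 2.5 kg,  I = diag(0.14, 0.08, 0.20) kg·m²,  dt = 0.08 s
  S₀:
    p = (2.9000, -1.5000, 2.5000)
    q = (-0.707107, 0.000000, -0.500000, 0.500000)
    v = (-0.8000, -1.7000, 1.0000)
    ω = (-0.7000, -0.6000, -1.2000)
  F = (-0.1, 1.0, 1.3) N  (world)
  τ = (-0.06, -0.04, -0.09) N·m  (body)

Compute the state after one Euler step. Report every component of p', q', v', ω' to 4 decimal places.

angular accel α = (-1.0457, 0.1300, -0.3240)
ω + α·dt = (-0.7837, -0.5896, -1.2259)
q⊗(0,ω) = (0.3000000, 1.3949749, 0.0742642, 0.4985284)
q' = normalize(q + ½dt·q⊗(0,ω)) = (-0.6938, 0.0557, -0.4961, 0.5190)
a = (-0.0400, 0.4000, 0.5200)
p' = p + v·dt = (2.8360, -1.6360, 2.5800)
new velocity v' = (-0.8032, -1.6680, 1.0416)

p' = (2.8360, -1.6360, 2.5800)
q' = (-0.6938, 0.0557, -0.4961, 0.5190)
v' = (-0.8032, -1.6680, 1.0416)
ω' = (-0.7837, -0.5896, -1.2259)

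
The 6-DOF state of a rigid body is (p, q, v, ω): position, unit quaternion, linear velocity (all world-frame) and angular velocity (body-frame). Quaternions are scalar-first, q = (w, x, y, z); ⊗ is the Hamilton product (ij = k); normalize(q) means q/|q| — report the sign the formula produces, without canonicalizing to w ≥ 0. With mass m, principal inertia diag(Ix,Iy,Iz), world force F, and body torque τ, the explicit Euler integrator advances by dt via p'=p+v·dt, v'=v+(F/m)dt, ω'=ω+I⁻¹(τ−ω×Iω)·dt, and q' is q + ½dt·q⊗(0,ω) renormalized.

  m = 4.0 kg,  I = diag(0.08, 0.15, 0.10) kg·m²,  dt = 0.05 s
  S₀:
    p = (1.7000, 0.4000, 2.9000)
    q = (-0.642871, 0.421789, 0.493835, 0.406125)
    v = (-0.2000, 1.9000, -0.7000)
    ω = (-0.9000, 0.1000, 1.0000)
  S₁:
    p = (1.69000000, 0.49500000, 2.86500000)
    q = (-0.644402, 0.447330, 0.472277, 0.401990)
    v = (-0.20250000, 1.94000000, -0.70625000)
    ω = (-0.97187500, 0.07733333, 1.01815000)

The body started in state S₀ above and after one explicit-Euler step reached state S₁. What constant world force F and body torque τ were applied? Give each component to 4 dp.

F = (-0.2000, 3.2000, -0.5000)
τ = (-0.1200, -0.0500, 0.0300)

v₁ − v₀ = (-0.00250000, 0.04000000, -0.00625000)
applied force F = (-0.2000, 3.2000, -0.5000)
Δω = ω₁−ω₀ = (-0.07187500, -0.02266667, 0.01815000)
I·α + gyro = (-0.1200, -0.0500, 0.0300)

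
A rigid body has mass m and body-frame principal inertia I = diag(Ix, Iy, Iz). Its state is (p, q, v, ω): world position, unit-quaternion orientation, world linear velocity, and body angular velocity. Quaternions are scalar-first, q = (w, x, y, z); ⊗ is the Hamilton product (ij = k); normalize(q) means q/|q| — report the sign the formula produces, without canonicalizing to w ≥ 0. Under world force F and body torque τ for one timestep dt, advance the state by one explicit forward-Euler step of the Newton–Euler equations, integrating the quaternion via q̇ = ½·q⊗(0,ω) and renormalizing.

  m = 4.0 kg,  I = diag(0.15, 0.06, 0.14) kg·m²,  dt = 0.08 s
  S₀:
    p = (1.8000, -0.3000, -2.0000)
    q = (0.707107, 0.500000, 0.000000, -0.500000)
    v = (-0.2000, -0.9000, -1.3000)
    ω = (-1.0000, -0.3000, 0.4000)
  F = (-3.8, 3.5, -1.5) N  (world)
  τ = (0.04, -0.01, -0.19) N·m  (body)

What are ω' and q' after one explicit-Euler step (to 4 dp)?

precession coupling ω×(Iω) = (-0.0096, -0.0040, -0.0270)
α = I⁻¹(τ − ω×Iω) = (0.3307, -0.1000, -1.1643)
ω' = ω + α·dt = (-0.9735, -0.3080, 0.3069)
q⊗(0,ω) = (0.7000000, -0.8571070, 0.0878679, 0.1328428)
q' = normalize(q + ½dt·q⊗(0,ω)) = (0.7344, 0.4653, 0.0035, -0.4942)

ω' = (-0.9735, -0.3080, 0.3069)
q' = (0.7344, 0.4653, 0.0035, -0.4942)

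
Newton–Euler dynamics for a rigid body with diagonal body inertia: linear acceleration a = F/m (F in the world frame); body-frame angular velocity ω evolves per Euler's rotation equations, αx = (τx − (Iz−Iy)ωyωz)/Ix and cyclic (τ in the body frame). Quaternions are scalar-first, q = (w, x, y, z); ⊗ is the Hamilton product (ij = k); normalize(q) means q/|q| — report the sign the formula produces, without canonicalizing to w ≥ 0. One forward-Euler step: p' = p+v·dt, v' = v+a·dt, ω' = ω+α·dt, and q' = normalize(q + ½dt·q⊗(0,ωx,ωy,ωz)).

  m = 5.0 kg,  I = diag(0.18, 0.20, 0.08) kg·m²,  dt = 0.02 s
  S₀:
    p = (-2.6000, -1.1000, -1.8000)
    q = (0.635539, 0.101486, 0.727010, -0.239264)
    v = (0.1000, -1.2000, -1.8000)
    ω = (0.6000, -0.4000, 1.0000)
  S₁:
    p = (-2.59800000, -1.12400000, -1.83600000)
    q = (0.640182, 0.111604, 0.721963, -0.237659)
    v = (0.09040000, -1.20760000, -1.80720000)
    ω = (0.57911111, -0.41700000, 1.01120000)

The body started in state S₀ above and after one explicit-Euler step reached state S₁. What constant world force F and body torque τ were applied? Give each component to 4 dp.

ω₁ − ω₀ = (-0.02088889, -0.01700000, 0.01120000)
precession coupling = (0.0480, 0.0600, -0.0048)
τ = I·(Δω/dt) + ω₀×(Iω₀) = (-0.1400, -0.1100, 0.0400)
Δv = v₁−v₀ = (-0.00960000, -0.00760000, -0.00720000)
m·(v₁−v₀)/dt = (-2.4000, -1.9000, -1.8000)

F = (-2.4000, -1.9000, -1.8000)
τ = (-0.1400, -0.1100, 0.0400)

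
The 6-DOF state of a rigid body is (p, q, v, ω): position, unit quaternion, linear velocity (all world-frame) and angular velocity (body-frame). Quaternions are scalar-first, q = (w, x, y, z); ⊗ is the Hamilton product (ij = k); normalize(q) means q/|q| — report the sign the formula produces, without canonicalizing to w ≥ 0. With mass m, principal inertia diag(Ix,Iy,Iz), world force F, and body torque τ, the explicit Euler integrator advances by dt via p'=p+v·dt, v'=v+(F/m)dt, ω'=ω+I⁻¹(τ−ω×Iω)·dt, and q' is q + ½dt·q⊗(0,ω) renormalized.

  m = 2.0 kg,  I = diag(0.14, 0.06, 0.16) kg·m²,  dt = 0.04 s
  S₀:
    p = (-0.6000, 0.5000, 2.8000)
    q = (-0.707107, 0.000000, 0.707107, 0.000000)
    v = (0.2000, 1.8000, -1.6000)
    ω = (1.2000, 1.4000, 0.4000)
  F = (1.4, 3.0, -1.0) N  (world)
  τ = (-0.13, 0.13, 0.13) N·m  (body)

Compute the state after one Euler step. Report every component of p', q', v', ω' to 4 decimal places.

p' = (-0.5920, 0.5720, 2.7360)
q' = (-0.7264, -0.0113, 0.6868, -0.0226)
v' = (0.2280, 1.8600, -1.6200)
ω' = (1.1469, 1.4931, 0.4661)

a = (0.7000, 1.5000, -0.5000)
p' = p + v·dt = (-0.5920, 0.5720, 2.7360)
new velocity v' = (0.2280, 1.8600, -1.6200)
precession coupling ω×(Iω) = (0.0560, -0.0096, -0.1344)
(τ − ω×Iω)/I = (-1.3286, 2.3267, 1.6525)
ω + α·dt = (1.1469, 1.4931, 0.4661)
2q̇ = q⊗(0,ω) = (-0.9899498, -0.5656856, -0.9899498, -1.1313712)
q' = normalize(q + ½dt·q⊗(0,ω)) = (-0.7264, -0.0113, 0.6868, -0.0226)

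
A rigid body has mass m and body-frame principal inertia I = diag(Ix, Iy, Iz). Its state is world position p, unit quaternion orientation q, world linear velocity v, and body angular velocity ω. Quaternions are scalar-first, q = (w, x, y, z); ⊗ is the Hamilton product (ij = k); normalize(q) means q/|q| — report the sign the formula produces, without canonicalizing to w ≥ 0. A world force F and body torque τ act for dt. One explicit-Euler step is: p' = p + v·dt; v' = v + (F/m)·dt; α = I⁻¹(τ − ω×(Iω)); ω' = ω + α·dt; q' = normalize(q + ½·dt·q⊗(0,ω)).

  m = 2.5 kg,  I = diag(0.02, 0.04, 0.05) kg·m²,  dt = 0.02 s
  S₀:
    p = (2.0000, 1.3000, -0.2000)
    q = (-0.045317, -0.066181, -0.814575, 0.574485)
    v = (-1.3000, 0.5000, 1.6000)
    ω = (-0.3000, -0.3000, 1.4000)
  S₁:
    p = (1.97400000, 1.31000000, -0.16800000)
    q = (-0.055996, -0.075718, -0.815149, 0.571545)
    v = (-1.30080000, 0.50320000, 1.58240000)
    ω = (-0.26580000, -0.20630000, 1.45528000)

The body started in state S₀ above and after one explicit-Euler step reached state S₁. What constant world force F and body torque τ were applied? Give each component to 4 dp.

ω₁ − ω₀ = (0.03420000, 0.09370000, 0.05528000)
ω₀×(Iω₀) = (-0.0042, 0.0126, 0.0018)
applied torque τ = (0.0300, 0.2000, 0.1400)
Δv = v₁−v₀ = (-0.00080000, 0.00320000, -0.01760000)
m·(v₁−v₀)/dt = (-0.1000, 0.4000, -2.2000)

F = (-0.1000, 0.4000, -2.2000)
τ = (0.0300, 0.2000, 0.1400)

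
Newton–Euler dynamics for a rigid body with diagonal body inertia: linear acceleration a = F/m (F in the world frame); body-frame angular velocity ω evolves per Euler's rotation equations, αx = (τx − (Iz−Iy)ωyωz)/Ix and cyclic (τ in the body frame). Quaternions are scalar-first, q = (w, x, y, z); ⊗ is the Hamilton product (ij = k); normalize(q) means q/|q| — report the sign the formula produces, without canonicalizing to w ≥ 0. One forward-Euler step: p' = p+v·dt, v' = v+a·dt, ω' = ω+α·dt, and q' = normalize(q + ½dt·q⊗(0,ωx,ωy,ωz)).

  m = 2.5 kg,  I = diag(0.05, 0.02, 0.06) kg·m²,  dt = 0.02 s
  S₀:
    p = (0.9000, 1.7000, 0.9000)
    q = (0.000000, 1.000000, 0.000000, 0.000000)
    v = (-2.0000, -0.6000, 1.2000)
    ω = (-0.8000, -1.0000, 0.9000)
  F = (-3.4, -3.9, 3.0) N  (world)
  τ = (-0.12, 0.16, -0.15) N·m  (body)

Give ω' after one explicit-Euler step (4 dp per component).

gyro term ω×Iω = (-0.0360, 0.0072, -0.0240)
α = I⁻¹(τ − ω×Iω) = (-1.6800, 7.6400, -2.1000)
ω + α·dt = (-0.8336, -0.8472, 0.8580)

ω' = (-0.8336, -0.8472, 0.8580)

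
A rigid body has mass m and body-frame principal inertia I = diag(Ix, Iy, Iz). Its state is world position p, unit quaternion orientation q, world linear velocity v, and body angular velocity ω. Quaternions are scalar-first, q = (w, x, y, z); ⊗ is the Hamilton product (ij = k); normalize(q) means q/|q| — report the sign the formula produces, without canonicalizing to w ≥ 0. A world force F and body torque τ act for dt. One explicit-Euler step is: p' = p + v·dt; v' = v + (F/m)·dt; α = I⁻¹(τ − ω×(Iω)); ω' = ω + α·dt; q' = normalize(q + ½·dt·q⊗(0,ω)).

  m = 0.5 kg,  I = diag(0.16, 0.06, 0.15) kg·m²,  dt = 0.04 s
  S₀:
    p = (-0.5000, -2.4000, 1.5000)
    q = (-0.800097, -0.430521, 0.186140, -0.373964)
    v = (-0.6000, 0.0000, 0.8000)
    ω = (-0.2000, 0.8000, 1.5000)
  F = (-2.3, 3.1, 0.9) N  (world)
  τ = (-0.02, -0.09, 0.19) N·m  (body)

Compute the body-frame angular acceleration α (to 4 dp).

α = (-0.8000, -1.4500, 1.1600)

gyro term ω×Iω = (0.1080, -0.0030, 0.0160)
(τ − ω×Iω)/I = (-0.8000, -1.4500, 1.1600)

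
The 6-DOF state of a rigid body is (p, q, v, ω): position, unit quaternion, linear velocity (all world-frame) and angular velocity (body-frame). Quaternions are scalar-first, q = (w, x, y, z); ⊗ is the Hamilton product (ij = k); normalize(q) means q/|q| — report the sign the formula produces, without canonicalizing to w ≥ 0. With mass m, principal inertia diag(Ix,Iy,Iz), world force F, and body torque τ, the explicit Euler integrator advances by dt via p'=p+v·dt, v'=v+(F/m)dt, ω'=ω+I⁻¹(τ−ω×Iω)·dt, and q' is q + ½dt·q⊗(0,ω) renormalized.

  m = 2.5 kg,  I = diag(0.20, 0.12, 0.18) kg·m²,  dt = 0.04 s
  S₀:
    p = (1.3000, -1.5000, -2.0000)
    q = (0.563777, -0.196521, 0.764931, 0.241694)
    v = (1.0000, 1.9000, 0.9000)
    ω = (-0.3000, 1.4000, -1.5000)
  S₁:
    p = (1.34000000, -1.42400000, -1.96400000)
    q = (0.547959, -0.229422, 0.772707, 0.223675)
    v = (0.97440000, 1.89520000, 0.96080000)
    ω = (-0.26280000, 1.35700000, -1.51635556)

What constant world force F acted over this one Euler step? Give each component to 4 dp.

F = (-1.6000, -0.3000, 3.8000)

velocity change Δv = (-0.02560000, -0.00480000, 0.06080000)
F = m·Δv/dt = (-1.6000, -0.3000, 3.8000)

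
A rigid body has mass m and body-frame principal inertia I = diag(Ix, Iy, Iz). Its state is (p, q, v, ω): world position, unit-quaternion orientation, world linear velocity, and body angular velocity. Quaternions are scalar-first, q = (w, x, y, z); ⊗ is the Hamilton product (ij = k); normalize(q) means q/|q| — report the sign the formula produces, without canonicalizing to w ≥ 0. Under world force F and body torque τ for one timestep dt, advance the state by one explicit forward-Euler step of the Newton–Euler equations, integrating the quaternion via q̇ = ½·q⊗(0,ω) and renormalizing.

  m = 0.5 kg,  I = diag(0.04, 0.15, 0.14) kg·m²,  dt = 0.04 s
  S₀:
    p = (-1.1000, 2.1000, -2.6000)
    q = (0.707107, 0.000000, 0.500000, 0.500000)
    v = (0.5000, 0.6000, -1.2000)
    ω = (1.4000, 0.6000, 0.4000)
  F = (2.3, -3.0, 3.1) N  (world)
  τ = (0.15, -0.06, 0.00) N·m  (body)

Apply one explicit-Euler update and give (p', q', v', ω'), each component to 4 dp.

a = F/m = (4.6000, -6.0000, 6.2000)
p' = p + v·dt = (-1.0800, 2.1240, -2.6480)
v' = v + a·dt = (0.6840, 0.3600, -0.9520)
ω×(Iω) gyroscopic = (-0.0024, -0.0560, 0.0924)
α = I⁻¹(τ − ω×Iω) = (3.8100, -0.0267, -0.6600)
ω' = ω + α·dt = (1.5524, 0.5989, 0.3736)
q⊗(0,ω) = (-0.5000000, 0.8899498, 1.1242642, -0.4171572)
updated quaternion q' = (0.6968, 0.0178, 0.5222, 0.4914)

p' = (-1.0800, 2.1240, -2.6480)
q' = (0.6968, 0.0178, 0.5222, 0.4914)
v' = (0.6840, 0.3600, -0.9520)
ω' = (1.5524, 0.5989, 0.3736)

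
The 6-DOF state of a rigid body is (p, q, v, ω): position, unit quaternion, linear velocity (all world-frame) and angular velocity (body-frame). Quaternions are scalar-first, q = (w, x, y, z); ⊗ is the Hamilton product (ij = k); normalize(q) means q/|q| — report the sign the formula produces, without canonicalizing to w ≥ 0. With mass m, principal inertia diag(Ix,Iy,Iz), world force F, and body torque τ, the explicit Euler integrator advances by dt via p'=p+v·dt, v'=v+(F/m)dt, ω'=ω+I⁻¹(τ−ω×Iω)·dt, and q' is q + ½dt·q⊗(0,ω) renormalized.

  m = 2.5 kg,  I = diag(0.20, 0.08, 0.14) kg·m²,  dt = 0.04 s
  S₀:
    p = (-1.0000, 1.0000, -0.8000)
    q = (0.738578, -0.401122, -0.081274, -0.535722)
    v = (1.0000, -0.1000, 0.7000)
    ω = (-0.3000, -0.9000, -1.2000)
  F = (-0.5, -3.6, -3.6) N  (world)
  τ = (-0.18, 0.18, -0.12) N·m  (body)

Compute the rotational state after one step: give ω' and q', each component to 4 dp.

(τ − ω×Iω)/I = (-1.2240, 1.9800, -0.6257)
ω' = ω + α·dt = (-0.3490, -0.8208, -1.2250)
q⊗(0,ω) = (-0.8363496, -0.6061944, -0.9853500, -0.5496660)
updated quaternion q' = (0.7215, -0.4131, -0.1009, -0.5465)

ω' = (-0.3490, -0.8208, -1.2250)
q' = (0.7215, -0.4131, -0.1009, -0.5465)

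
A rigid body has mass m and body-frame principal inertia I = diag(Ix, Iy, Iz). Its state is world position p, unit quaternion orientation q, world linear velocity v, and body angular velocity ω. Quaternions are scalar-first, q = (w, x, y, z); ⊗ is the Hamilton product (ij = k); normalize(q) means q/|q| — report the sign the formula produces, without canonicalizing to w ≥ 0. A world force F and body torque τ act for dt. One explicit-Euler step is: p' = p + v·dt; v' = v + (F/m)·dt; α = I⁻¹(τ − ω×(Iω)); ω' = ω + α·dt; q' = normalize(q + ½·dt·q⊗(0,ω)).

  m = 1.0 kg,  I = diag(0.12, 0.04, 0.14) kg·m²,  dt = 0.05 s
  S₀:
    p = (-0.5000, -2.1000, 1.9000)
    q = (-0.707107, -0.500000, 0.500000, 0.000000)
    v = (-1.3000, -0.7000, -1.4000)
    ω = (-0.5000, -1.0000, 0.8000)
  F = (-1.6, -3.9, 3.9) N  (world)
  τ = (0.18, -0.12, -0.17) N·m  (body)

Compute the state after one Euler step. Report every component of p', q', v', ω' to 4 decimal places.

ω×(Iω) gyroscopic = (-0.0800, 0.0080, -0.0400)
α = I⁻¹(τ − ω×Iω) = (2.1667, -3.2000, -0.9286)
new body rate ω' = (-0.3917, -1.1600, 0.7536)
q⊗(0,ω) = (0.2500000, 0.7535535, 1.1071070, 0.1843144)
q + ½dt·q⊗(0,ω), renormalized = (-0.7004, -0.4809, 0.5274, 0.0046)
linear accel F/m = (-1.6000, -3.9000, 3.9000)
p' = p + v·dt = (-0.5650, -2.1350, 1.8300)
v' = v + a·dt = (-1.3800, -0.8950, -1.2050)

p' = (-0.5650, -2.1350, 1.8300)
q' = (-0.7004, -0.4809, 0.5274, 0.0046)
v' = (-1.3800, -0.8950, -1.2050)
ω' = (-0.3917, -1.1600, 0.7536)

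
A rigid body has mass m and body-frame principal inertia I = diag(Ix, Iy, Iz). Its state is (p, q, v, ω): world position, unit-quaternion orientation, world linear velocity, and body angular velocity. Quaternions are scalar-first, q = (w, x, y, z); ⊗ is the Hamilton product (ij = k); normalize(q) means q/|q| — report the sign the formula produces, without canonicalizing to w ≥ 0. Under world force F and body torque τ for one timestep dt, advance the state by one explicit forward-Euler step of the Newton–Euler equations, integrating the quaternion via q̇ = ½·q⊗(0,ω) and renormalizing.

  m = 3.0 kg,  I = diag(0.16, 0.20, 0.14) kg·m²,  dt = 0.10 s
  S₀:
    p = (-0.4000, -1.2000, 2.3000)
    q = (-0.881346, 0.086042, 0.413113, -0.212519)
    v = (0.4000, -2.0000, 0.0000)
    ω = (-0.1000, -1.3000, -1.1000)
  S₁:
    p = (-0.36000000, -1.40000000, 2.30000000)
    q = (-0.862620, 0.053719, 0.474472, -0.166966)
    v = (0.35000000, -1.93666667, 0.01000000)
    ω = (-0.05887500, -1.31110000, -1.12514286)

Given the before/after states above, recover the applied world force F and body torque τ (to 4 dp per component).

F = (-1.5000, 1.9000, 0.3000)
τ = (-0.0200, -0.0200, -0.0300)

velocity change Δv = (-0.05000000, 0.06333333, 0.01000000)
F = m·Δv/dt = (-1.5000, 1.9000, 0.3000)
ω₁ − ω₀ = (0.04112500, -0.01110000, -0.02514286)
precession coupling = (-0.0858, 0.0022, 0.0052)
I·α + gyro = (-0.0200, -0.0200, -0.0300)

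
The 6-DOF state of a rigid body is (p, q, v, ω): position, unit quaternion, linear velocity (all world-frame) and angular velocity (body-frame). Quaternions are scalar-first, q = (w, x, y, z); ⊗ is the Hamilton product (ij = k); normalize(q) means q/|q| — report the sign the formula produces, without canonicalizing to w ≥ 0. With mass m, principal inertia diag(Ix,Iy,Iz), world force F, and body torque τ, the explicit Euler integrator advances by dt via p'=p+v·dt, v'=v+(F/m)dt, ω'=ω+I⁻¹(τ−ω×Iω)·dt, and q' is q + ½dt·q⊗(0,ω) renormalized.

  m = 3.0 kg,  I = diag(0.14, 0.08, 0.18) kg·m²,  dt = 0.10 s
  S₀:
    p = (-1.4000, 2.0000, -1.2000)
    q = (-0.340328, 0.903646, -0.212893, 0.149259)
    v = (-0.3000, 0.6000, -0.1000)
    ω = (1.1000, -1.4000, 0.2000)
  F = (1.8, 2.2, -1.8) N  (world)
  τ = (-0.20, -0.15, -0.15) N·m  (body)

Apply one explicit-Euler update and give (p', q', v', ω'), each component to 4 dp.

p' = (-1.4300, 2.0600, -1.2100)
q' = (-0.4048, 0.8897, -0.1891, 0.0939)
v' = (-0.2400, 0.6733, -0.1600)
ω' = (0.9771, -1.5765, 0.0653)

p' = p + v·dt = (-1.4300, 2.0600, -1.2100)
v' = v + a·dt = (-0.2400, 0.6733, -0.1600)
(τ − ω×Iω)/I = (-1.2286, -1.7650, -1.3467)
ω + α·dt = (0.9771, -1.5765, 0.0653)
Hamilton product q⊗(0,ω) = (-1.3219126, -0.2079768, 0.4599149, -1.0989877)
q' = normalize(q + ½dt·q⊗(0,ω)) = (-0.4048, 0.8897, -0.1891, 0.0939)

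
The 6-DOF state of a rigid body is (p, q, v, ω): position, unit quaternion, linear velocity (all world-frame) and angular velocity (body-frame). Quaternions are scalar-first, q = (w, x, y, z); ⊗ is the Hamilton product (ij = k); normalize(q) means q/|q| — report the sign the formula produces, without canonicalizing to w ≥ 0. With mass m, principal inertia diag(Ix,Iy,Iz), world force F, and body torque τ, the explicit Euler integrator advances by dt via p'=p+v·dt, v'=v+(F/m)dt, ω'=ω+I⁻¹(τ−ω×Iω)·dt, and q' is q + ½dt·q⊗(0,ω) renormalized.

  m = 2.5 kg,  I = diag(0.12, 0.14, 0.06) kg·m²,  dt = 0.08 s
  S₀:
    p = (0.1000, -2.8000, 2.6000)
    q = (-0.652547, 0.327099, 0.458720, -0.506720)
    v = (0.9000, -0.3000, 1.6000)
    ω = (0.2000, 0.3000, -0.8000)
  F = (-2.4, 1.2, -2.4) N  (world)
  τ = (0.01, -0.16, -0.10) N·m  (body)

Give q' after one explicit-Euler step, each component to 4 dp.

q' = (-0.6765, 0.3131, 0.4570, -0.4853)

2q̇ = q⊗(0,ω) = (-0.6084118, -0.3454694, -0.0354289, 0.5284233)
q' = normalize(q + ½dt·q⊗(0,ω)) = (-0.6765, 0.3131, 0.4570, -0.4853)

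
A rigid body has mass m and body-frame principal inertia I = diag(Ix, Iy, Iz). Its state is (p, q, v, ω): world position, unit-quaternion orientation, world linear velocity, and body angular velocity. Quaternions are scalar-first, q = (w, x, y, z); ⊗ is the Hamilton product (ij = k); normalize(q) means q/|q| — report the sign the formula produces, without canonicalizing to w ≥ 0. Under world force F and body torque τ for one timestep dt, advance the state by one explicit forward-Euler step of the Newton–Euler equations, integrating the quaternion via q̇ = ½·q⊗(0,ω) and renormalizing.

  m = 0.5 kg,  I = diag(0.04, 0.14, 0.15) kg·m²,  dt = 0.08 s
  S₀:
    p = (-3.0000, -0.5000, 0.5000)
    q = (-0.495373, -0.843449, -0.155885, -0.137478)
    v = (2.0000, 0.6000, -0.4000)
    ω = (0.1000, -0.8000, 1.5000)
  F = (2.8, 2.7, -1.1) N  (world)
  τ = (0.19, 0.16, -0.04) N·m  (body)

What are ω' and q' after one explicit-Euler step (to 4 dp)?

precession coupling ω×(Iω) = (-0.0120, -0.0165, -0.0080)
angular accel α = (5.0500, 1.2607, -0.2133)
new body rate ω' = (0.5040, -0.6991, 1.4829)
q⊗(0,ω) = (0.1658539, -0.3933472, 1.6477241, -0.0527118)
q' = normalize(q + ½dt·q⊗(0,ω)) = (-0.4876, -0.8572, -0.0898, -0.1393)

ω' = (0.5040, -0.6991, 1.4829)
q' = (-0.4876, -0.8572, -0.0898, -0.1393)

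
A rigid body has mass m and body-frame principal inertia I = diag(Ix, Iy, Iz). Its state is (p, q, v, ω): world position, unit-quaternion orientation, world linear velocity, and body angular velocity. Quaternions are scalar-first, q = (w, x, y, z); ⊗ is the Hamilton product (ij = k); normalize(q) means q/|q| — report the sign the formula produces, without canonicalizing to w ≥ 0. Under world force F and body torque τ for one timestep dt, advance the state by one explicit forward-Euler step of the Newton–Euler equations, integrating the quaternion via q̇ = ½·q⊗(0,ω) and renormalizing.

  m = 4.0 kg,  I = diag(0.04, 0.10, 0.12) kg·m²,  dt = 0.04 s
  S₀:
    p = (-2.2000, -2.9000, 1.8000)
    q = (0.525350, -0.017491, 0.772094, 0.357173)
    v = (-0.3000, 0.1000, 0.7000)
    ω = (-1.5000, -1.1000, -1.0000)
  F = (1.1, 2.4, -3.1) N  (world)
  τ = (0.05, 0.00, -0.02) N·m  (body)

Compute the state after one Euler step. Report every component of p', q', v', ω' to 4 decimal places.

p' = (-2.2120, -2.8960, 1.8280)
q' = (0.5485, -0.0408, 0.7488, 0.3699)
v' = (-0.2890, 0.1240, 0.6690)
ω' = (-1.4720, -1.0520, -1.0397)

p' = p + v·dt = (-2.2120, -2.8960, 1.8280)
new velocity v' = (-0.2890, 0.1240, 0.6690)
ω×(Iω) gyroscopic = (0.0220, -0.1200, 0.0990)
angular accel α = (0.7000, 1.2000, -0.9917)
new body rate ω' = (-1.4720, -1.0520, -1.0397)
q⊗(0,ω) = (1.1802399, -1.1672287, -1.1311355, 0.6520311)
updated quaternion q' = (0.5485, -0.0408, 0.7488, 0.3699)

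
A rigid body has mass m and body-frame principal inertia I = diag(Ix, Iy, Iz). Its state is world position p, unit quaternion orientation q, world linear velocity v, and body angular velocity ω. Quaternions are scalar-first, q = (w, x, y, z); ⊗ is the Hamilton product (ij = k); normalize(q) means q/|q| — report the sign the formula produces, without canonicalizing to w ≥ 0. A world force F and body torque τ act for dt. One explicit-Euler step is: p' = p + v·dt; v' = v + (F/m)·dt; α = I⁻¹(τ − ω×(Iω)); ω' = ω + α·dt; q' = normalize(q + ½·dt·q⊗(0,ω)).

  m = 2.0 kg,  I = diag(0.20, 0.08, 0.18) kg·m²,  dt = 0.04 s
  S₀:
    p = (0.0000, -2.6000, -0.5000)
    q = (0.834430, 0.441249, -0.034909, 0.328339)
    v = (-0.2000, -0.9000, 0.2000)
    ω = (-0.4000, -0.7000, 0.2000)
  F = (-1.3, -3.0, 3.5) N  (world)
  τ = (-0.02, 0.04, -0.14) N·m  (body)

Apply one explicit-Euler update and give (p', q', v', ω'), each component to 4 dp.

a = (-0.6500, -1.5000, 1.7500)
p + v·dt = (-0.0080, -2.6360, -0.4920)
v' = v + a·dt = (-0.2260, -0.9600, 0.2700)
ω×(Iω) gyroscopic = (-0.0140, -0.0016, -0.0336)
(τ − ω×Iω)/I = (-0.0300, 0.5200, -0.5911)
ω' = ω + α·dt = (-0.4012, -0.6792, 0.1764)
q⊗(0,ω) = (0.0863955, -0.1109165, -0.8036864, -0.1559519)
updated quaternion q' = (0.8360, 0.4390, -0.0510, 0.3252)

p' = (-0.0080, -2.6360, -0.4920)
q' = (0.8360, 0.4390, -0.0510, 0.3252)
v' = (-0.2260, -0.9600, 0.2700)
ω' = (-0.4012, -0.6792, 0.1764)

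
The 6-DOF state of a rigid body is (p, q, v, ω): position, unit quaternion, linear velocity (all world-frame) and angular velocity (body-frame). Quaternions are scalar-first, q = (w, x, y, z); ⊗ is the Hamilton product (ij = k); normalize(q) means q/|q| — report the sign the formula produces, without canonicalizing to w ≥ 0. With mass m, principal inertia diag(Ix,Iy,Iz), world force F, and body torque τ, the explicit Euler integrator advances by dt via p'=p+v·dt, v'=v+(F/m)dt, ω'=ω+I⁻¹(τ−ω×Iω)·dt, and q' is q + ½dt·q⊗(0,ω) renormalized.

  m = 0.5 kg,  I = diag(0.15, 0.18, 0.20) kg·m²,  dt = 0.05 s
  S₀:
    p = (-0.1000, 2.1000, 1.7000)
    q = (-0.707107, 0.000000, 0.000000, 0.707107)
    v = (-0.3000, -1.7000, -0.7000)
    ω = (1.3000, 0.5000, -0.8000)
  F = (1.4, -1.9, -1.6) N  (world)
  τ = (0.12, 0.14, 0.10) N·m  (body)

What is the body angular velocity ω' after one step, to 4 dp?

ω' = (1.3427, 0.5244, -0.7799)

ω×(Iω) gyroscopic = (-0.0080, 0.0520, 0.0195)
(τ − ω×Iω)/I = (0.8533, 0.4889, 0.4025)
ω + α·dt = (1.3427, 0.5244, -0.7799)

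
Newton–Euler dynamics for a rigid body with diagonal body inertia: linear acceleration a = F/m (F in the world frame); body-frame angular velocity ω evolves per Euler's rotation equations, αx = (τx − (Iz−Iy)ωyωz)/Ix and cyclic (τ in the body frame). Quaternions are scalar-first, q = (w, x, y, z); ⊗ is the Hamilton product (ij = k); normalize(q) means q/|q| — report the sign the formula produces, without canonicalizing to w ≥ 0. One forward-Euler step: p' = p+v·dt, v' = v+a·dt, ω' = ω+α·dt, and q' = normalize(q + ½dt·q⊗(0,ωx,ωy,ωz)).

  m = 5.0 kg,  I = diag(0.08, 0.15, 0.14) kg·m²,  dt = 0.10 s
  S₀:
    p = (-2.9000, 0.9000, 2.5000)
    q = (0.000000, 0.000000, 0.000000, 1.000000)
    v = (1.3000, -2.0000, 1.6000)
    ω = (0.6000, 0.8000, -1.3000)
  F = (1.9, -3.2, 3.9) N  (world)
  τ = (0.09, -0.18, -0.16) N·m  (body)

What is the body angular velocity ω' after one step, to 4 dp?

ω' = (0.6995, 0.6488, -1.4383)

(τ − ω×Iω)/I = (0.9950, -1.5120, -1.3829)
new body rate ω' = (0.6995, 0.6488, -1.4383)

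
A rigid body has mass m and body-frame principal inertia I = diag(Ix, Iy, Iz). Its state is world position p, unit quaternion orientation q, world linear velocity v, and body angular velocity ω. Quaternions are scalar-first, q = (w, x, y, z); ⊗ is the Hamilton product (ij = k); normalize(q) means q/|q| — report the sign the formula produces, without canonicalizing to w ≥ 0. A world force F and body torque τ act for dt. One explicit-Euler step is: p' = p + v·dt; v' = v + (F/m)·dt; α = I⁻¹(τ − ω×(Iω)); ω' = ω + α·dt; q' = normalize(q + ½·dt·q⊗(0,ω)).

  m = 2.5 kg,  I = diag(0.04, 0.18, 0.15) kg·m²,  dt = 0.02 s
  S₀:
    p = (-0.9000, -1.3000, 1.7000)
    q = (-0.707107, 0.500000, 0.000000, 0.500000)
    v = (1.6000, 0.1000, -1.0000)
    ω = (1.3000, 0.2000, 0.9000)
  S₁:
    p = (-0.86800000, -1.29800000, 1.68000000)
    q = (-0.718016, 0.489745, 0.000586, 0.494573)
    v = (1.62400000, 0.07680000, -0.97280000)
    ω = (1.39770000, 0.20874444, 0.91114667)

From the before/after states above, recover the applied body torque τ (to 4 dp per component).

τ = (0.1900, -0.0500, 0.1200)

Δω = ω₁−ω₀ = (0.09770000, 0.00874444, 0.01114667)
applied torque τ = (0.1900, -0.0500, 0.1200)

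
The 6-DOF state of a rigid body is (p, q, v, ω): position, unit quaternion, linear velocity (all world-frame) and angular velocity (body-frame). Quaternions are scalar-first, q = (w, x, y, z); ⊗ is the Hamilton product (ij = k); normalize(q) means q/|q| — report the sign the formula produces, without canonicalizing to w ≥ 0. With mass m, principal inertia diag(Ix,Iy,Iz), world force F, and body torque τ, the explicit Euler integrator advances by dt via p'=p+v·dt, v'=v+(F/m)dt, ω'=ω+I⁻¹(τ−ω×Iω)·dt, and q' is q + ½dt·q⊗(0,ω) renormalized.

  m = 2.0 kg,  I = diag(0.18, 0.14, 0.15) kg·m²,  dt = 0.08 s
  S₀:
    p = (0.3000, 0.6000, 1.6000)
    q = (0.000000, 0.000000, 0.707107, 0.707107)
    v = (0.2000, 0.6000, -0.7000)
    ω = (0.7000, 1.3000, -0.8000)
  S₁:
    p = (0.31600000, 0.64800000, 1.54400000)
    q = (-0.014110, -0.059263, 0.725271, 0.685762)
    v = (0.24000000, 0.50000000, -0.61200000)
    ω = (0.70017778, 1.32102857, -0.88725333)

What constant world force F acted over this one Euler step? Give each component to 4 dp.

F = (1.0000, -2.5000, 2.2000)

Δv = v₁−v₀ = (0.04000000, -0.10000000, 0.08800000)
F = m·Δv/dt = (1.0000, -2.5000, 2.2000)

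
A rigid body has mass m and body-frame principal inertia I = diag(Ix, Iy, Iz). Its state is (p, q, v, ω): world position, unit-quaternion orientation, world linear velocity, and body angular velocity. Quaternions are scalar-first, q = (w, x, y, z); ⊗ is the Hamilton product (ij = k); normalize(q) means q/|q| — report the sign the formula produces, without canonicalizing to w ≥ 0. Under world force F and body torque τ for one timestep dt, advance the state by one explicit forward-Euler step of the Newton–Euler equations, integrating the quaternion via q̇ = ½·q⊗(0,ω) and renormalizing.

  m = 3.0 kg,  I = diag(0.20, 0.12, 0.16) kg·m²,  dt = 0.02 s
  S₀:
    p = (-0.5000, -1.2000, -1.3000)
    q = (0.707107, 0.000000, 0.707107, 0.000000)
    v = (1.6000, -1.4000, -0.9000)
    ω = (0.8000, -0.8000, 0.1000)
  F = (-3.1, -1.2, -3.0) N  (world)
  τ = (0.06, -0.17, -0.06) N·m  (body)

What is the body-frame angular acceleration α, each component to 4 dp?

gyro term ω×Iω = (-0.0032, 0.0032, 0.0512)
(τ − ω×Iω)/I = (0.3160, -1.4433, -0.6950)

α = (0.3160, -1.4433, -0.6950)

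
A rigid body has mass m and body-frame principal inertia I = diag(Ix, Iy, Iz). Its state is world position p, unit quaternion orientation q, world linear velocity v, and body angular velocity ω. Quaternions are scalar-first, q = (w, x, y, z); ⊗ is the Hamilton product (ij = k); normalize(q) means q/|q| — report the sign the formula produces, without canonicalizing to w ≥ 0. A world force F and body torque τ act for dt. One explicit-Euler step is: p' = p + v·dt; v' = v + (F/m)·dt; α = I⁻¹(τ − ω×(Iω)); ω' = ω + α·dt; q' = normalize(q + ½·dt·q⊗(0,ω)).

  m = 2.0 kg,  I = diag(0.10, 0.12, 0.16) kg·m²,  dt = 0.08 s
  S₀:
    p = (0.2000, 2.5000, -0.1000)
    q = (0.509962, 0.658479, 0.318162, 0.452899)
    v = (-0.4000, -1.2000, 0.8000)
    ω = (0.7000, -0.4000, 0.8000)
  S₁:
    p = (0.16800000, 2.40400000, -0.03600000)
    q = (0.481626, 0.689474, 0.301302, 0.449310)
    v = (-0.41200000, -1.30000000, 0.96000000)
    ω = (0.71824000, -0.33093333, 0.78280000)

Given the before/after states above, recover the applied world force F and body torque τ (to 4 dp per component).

F = (-0.3000, -2.5000, 4.0000)
τ = (0.0100, 0.0700, -0.0400)

velocity change Δv = (-0.01200000, -0.10000000, 0.16000000)
applied force F = (-0.3000, -2.5000, 4.0000)
Δω = ω₁−ω₀ = (0.01824000, 0.06906667, -0.01720000)
precession coupling = (-0.0128, -0.0336, -0.0056)
τ = I·(Δω/dt) + ω₀×(Iω₀) = (0.0100, 0.0700, -0.0400)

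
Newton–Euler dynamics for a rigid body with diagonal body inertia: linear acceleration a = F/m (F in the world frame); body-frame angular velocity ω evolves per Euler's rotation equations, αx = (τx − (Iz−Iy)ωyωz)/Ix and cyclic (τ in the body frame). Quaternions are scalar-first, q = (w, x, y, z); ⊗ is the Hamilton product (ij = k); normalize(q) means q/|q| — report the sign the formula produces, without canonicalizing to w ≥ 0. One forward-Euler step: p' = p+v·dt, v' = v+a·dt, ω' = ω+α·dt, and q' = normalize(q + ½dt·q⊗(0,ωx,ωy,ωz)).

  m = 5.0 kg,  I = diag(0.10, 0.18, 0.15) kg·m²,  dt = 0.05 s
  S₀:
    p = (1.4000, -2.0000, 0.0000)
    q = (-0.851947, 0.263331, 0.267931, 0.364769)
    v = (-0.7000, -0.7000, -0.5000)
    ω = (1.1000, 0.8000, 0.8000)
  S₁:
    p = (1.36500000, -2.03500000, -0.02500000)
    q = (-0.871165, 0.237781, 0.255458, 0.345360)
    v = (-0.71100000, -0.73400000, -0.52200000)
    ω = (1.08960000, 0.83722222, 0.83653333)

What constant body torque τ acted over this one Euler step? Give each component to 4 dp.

Δω = ω₁−ω₀ = (-0.01040000, 0.03722222, 0.03653333)
τ = I·(Δω/dt) + ω₀×(Iω₀) = (-0.0400, 0.0900, 0.1800)

τ = (-0.0400, 0.0900, 0.1800)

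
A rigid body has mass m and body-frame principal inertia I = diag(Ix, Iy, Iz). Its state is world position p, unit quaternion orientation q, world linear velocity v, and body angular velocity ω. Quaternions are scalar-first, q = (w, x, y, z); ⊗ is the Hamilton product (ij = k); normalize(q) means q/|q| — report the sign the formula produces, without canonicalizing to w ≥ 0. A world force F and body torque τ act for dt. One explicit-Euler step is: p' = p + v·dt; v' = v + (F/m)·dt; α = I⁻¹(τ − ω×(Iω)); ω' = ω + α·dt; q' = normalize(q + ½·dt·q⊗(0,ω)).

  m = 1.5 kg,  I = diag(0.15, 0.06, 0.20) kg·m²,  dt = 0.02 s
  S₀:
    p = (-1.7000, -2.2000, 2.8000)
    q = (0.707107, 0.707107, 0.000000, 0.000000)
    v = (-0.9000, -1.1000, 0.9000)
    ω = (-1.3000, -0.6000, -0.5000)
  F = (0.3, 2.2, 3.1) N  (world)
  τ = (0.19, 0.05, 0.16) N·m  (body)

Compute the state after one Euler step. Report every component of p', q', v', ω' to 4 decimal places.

p' = (-1.7180, -2.2220, 2.8180)
q' = (0.7162, 0.6978, -0.0007, -0.0078)
v' = (-0.8960, -1.0707, 0.9413)
ω' = (-1.2803, -0.5725, -0.4770)

linear accel F/m = (0.2000, 1.4667, 2.0667)
new position p' = (-1.7180, -2.2220, 2.8180)
v' = v + a·dt = (-0.8960, -1.0707, 0.9413)
gyro term ω×Iω = (0.0420, -0.0325, -0.0702)
(τ − ω×Iω)/I = (0.9867, 1.3750, 1.1510)
new body rate ω' = (-1.2803, -0.5725, -0.4770)
2q̇ = q⊗(0,ω) = (0.9192391, -0.9192391, -0.0707107, -0.7778177)
q + ½dt·q⊗(0,ω), renormalized = (0.7162, 0.6978, -0.0007, -0.0078)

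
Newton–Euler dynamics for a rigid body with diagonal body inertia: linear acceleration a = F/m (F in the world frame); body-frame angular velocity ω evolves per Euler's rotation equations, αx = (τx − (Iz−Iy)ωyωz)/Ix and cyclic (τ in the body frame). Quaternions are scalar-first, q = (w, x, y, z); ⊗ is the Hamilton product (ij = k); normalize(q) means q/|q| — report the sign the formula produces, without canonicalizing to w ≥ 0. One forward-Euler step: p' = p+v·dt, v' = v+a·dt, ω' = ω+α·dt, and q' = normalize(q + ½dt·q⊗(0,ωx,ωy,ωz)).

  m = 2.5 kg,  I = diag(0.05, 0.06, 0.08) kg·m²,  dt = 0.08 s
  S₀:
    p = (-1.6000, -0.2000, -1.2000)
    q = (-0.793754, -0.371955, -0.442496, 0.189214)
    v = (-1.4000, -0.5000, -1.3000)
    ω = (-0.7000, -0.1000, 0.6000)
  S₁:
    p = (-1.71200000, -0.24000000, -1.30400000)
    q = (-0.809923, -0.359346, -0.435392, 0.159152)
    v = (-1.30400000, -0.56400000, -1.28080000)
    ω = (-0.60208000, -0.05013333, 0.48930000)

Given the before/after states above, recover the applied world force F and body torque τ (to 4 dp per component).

F = (3.0000, -2.0000, 0.6000)
τ = (0.0600, 0.0500, -0.1100)

ω₁ − ω₀ = (0.09792000, 0.04986667, -0.11070000)
gyro term ω₀×Iω₀ = (-0.0012, 0.0126, 0.0007)
applied torque τ = (0.0600, 0.0500, -0.1100)
Δv = v₁−v₀ = (0.09600000, -0.06400000, 0.01920000)
m·(v₁−v₀)/dt = (3.0000, -2.0000, 0.6000)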